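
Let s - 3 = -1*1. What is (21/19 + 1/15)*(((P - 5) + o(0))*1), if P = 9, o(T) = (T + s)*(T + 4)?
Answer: 1336/95 ≈ 14.063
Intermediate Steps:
s = 2 (s = 3 - 1*1 = 3 - 1 = 2)
o(T) = (2 + T)*(4 + T) (o(T) = (T + 2)*(T + 4) = (2 + T)*(4 + T))
(21/19 + 1/15)*(((P - 5) + o(0))*1) = (21/19 + 1/15)*(((9 - 5) + (8 + 0² + 6*0))*1) = (21*(1/19) + 1*(1/15))*((4 + (8 + 0 + 0))*1) = (21/19 + 1/15)*((4 + 8)*1) = 334*(12*1)/285 = (334/285)*12 = 1336/95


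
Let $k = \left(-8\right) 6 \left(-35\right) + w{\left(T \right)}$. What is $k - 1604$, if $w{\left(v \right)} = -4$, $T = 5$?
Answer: $72$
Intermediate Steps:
$k = 1676$ ($k = \left(-8\right) 6 \left(-35\right) - 4 = \left(-48\right) \left(-35\right) - 4 = 1680 - 4 = 1676$)
$k - 1604 = 1676 - 1604 = 72$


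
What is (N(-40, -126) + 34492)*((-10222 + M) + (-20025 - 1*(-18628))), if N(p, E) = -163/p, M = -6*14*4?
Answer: -3299204613/8 ≈ -4.1240e+8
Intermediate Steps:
M = -336 (M = -84*4 = -336)
(N(-40, -126) + 34492)*((-10222 + M) + (-20025 - 1*(-18628))) = (-163/(-40) + 34492)*((-10222 - 336) + (-20025 - 1*(-18628))) = (-163*(-1/40) + 34492)*(-10558 + (-20025 + 18628)) = (163/40 + 34492)*(-10558 - 1397) = (1379843/40)*(-11955) = -3299204613/8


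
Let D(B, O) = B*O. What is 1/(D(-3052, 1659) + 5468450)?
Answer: 1/405182 ≈ 2.4680e-6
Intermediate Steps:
1/(D(-3052, 1659) + 5468450) = 1/(-3052*1659 + 5468450) = 1/(-5063268 + 5468450) = 1/405182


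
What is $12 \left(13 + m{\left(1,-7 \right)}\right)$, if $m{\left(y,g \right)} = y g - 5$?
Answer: $12$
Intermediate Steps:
$m{\left(y,g \right)} = -5 + g y$ ($m{\left(y,g \right)} = g y - 5 = -5 + g y$)
$12 \left(13 + m{\left(1,-7 \right)}\right) = 12 \left(13 - 12\right) = 12 \cdot 1 = 12$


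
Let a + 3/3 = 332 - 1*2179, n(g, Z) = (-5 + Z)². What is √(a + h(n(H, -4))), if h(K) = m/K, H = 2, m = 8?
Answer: 4*I*√9355/9 ≈ 42.987*I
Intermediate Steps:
h(K) = 8/K
a = -1848 (a = -1 + (332 - 1*2179) = -1 + (332 - 2179) = -1 - 1847 = -1848)
√(a + h(n(H, -4))) = √(-1848 + 8/((-5 - 4)²)) = √(-1848 + 8/((-9)²)) = √(-1848 + 8/81) = √(-149680/81) = 4*I*√9355/9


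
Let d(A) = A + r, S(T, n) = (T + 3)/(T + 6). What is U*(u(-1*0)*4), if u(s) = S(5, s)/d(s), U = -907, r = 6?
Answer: -14512/33 ≈ -439.76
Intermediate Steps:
S(T, n) = (3 + T)/(6 + T)
d(A) = 6 + A (d(A) = A + 6 = 6 + A)
u(s) = 8/(11*(6 + s)) (u(s) = ((3 + 5)/(6 + 5))/(6 + s) = (8/11)/(6 + s) = ((1/11)*8)/(6 + s) = 8/(11*(6 + s)))
U*(u(-1*0)*4) = -907*8/(11*(6 - 1*0))*4 = -907*8/(11*(6 + 0))*4 = -907*(8/11)/6*4 = -907*(8/11)*(⅙)*4 = -3628*4/33 = -907*16/33 = -14512/33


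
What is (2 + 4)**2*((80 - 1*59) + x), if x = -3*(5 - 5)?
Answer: 756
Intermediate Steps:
x = 0 (x = -3*0 = 0)
(2 + 4)**2*((80 - 1*59) + x) = (2 + 4)**2*((80 - 1*59) + 0) = 6**2*((80 - 59) + 0) = 36*(21 + 0) = 36*21 = 756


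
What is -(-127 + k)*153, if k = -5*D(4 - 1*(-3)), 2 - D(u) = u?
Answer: 15606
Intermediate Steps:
D(u) = 2 - u
k = 25 (k = -5*(2 - (4 - 1*(-3))) = -5*(2 - (4 + 3)) = -5*(2 - 1*7) = -5*(2 - 7) = -5*(-5) = 25)
-(-127 + k)*153 = -(-127 + 25)*153 = -(-102)*153 = -1*(-15606) = 15606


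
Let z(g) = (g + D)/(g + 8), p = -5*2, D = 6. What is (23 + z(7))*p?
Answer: -716/3 ≈ -238.67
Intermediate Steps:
p = -10
z(g) = (6 + g)/(8 + g) (z(g) = (g + 6)/(g + 8) = (6 + g)/(8 + g))
(23 + z(7))*p = (23 + (6 + 7)/(8 + 7))*(-10) = (23 + 13/15)*(-10) = (358/15)*(-10) = -716/3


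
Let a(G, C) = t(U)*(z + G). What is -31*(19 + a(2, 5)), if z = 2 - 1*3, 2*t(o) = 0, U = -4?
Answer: -589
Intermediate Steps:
t(o) = 0 (t(o) = (1/2)*0 = 0)
z = -1 (z = 2 - 3 = -1)
a(G, C) = 0 (a(G, C) = 0*(-1 + G) = 0)
-31*(19 + a(2, 5)) = -31*(19 + 0) = -31*19 = -589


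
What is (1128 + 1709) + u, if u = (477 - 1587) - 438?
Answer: 1289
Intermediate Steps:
u = -1548 (u = -1110 - 438 = -1548)
(1128 + 1709) + u = (1128 + 1709) - 1548 = 2837 - 1548 = 1289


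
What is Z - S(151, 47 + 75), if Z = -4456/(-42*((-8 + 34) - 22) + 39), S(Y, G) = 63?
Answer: -3671/129 ≈ -28.457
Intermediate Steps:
Z = 4456/129 (Z = -4456/(-42*(26 - 22) + 39) = -4456/(-42*4 + 39) = -4456/(-168 + 39) = -4456/(-129) = -4456*(-1/129) = 4456/129 ≈ 34.543)
Z - S(151, 47 + 75) = 4456/129 - 1*63 = 4456/129 - 63 = -3671/129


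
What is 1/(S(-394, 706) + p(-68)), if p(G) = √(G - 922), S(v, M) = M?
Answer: 353/249713 - 3*I*√110/499426 ≈ 0.0014136 - 6.3001e-5*I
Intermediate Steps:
p(G) = √(-922 + G)
1/(S(-394, 706) + p(-68)) = 1/(706 + √(-922 - 68)) = 1/(706 + √(-990)) = 1/(706 + 3*I*√110)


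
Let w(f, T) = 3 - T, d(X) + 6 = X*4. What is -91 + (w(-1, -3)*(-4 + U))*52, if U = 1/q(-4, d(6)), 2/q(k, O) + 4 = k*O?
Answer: -13195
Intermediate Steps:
d(X) = -6 + 4*X (d(X) = -6 + X*4 = -6 + 4*X)
q(k, O) = 2/(-4 + O*k) (q(k, O) = 2/(-4 + k*O) = 2/(-4 + O*k))
U = -38 (U = 1/(2/(-4 + (-6 + 4*6)*(-4))) = 1/(2/(-4 + (-6 + 24)*(-4))) = 1/(2/(-4 + 18*(-4))) = 1/(2/(-4 - 72)) = 1/(2/(-76)) = 1/(2*(-1/76)) = 1/(-1/38) = -38)
-91 + (w(-1, -3)*(-4 + U))*52 = -91 + ((3 - 1*(-3))*(-4 - 38))*52 = -91 + ((3 + 3)*(-42))*52 = -91 + (6*(-42))*52 = -91 - 252*52 = -91 - 13104 = -13195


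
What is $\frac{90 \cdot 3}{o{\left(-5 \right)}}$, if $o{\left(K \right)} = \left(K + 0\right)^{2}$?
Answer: $\frac{54}{5} \approx 10.8$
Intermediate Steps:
$o{\left(K \right)} = K^{2}$
$\frac{90 \cdot 3}{o{\left(-5 \right)}} = \frac{90 \cdot 3}{\left(-5\right)^{2}} = \frac{270}{25} = 270 \cdot \frac{1}{25} = \frac{54}{5}$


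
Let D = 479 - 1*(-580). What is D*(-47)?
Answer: -49773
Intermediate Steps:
D = 1059 (D = 479 + 580 = 1059)
D*(-47) = 1059*(-47) = -49773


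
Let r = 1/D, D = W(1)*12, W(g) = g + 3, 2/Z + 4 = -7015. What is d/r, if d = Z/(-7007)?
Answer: 96/49182133 ≈ 1.9519e-6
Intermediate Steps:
Z = -2/7019 (Z = 2/(-4 - 7015) = 2/(-7019) = 2*(-1/7019) = -2/7019 ≈ -0.00028494)
W(g) = 3 + g
D = 48 (D = (3 + 1)*12 = 4*12 = 48)
d = 2/49182133 (d = -2/7019/(-7007) = -2/7019*(-1/7007) = 2/49182133 ≈ 4.0665e-8)
r = 1/48 ≈ 0.020833
d/r = 2/(49182133*(1/48)) = (2/49182133)*48 = 96/49182133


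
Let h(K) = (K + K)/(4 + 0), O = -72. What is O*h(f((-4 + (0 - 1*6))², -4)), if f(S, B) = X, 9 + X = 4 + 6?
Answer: -36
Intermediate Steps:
X = 1 (X = -9 + (4 + 6) = -9 + 10 = 1)
f(S, B) = 1
h(K) = K/2 (h(K) = (2*K)/4 = (2*K)*(¼) = K/2)
O*h(f((-4 + (0 - 1*6))², -4)) = -36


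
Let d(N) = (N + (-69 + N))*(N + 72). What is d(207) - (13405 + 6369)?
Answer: 76481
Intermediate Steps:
d(N) = (-69 + 2*N)*(72 + N)
d(207) - (13405 + 6369) = (-4968 + 2*207² + 75*207) - (13405 + 6369) = (-4968 + 2*42849 + 15525) - 1*19774 = (-4968 + 85698 + 15525) - 19774 = 96255 - 19774 = 76481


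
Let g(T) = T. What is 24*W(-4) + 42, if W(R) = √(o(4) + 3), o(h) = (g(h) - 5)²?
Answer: 90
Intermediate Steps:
o(h) = (-5 + h)² (o(h) = (h - 5)² = (-5 + h)²)
W(R) = 2 (W(R) = √((-5 + 4)² + 3) = √((-1)² + 3) = √(1 + 3) = √4 = 2)
24*W(-4) + 42 = 24*2 + 42 = 48 + 42 = 90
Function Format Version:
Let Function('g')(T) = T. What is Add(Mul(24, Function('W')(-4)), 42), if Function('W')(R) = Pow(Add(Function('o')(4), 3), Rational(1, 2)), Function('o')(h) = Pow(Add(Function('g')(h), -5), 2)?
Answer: 90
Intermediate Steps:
Function('o')(h) = Pow(Add(-5, h), 2) (Function('o')(h) = Pow(Add(h, -5), 2) = Pow(Add(-5, h), 2))
Function('W')(R) = 2 (Function('W')(R) = Pow(Add(Pow(Add(-5, 4), 2), 3), Rational(1, 2)) = Pow(Add(Pow(-1, 2), 3), Rational(1, 2)) = Pow(Add(1, 3), Rational(1, 2)) = Pow(4, Rational(1, 2)) = 2)
Add(Mul(24, Function('W')(-4)), 42) = Add(Mul(24, 2), 42) = Add(48, 42) = 90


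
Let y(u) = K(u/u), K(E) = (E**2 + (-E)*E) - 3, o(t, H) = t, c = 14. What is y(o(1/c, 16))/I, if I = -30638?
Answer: 3/30638 ≈ 9.7918e-5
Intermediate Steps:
K(E) = -3 (K(E) = (E**2 - E**2) - 3 = 0 - 3 = -3)
y(u) = -3
y(o(1/c, 16))/I = -3/(-30638) = -3*(-1/30638) = 3/30638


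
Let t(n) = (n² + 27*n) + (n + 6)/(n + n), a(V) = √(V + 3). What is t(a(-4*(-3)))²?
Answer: 226757/20 + 4216*√15/5 ≈ 14604.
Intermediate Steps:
a(V) = √(3 + V)
t(n) = n² + 27*n + (6 + n)/(2*n) (t(n) = (n² + 27*n) + (6 + n)/((2*n)) = (n² + 27*n) + (6 + n)*(1/(2*n)) = (n² + 27*n) + (6 + n)/(2*n) = n² + 27*n + (6 + n)/(2*n))
t(a(-4*(-3)))² = (½ + (√(3 - 4*(-3)))² + 3/(√(3 - 4*(-3))) + 27*√(3 - 4*(-3)))² = (½ + (√(3 + 12))² + 3/(√(3 + 12)) + 27*√(3 + 12))² = (½ + (√15)² + 3/(√15) + 27*√15)² = (½ + 15 + 3*(√15/15) + 27*√15)² = (½ + 15 + √15/5 + 27*√15)² = (31/2 + 136*√15/5)²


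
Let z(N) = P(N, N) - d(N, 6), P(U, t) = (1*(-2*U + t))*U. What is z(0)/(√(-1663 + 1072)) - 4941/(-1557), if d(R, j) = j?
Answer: 549/173 + 2*I*√591/197 ≈ 3.1734 + 0.24681*I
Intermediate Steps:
P(U, t) = U*(t - 2*U) (P(U, t) = (1*(t - 2*U))*U = (t - 2*U)*U = U*(t - 2*U))
z(N) = -6 - N² (z(N) = N*(N - 2*N) - 1*6 = N*(-N) - 6 = -N² - 6 = -6 - N²)
z(0)/(√(-1663 + 1072)) - 4941/(-1557) = (-6 - 1*0²)/(√(-1663 + 1072)) - 4941/(-1557) = (-6 - 1*0)/(√(-591)) - 4941*(-1/1557) = (-6 + 0)/((I*√591)) + 549/173 = -(-2)*I*√591/197 + 549/173 = 2*I*√591/197 + 549/173 = 549/173 + 2*I*√591/197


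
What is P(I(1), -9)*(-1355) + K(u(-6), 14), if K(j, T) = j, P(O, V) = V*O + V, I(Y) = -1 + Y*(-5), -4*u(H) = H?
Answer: -121947/2 ≈ -60974.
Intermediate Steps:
u(H) = -H/4
I(Y) = -1 - 5*Y
P(O, V) = V + O*V (P(O, V) = O*V + V = V + O*V)
P(I(1), -9)*(-1355) + K(u(-6), 14) = -9*(1 + (-1 - 5*1))*(-1355) - 1/4*(-6) = -9*(1 + (-1 - 5))*(-1355) + 3/2 = -9*(1 - 6)*(-1355) + 3/2 = -9*(-5)*(-1355) + 3/2 = 45*(-1355) + 3/2 = -60975 + 3/2 = -121947/2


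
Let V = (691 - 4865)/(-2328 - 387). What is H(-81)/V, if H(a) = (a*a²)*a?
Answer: 116871847515/4174 ≈ 2.8000e+7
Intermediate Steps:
V = 4174/2715 (V = -4174/(-2715) = -4174*(-1/2715) = 4174/2715 ≈ 1.5374)
H(a) = a⁴ (H(a) = a³*a = a⁴)
H(-81)/V = (-81)⁴/(4174/2715) = 43046721*(2715/4174) = 116871847515/4174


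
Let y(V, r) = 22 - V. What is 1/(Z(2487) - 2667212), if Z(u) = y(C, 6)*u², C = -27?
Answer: 1/300406069 ≈ 3.3288e-9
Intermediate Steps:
Z(u) = 49*u² (Z(u) = (22 - 1*(-27))*u² = (22 + 27)*u² = 49*u²)
1/(Z(2487) - 2667212) = 1/(49*2487² - 2667212) = 1/(49*6185169 - 2667212) = 1/(303073281 - 2667212) = 1/300406069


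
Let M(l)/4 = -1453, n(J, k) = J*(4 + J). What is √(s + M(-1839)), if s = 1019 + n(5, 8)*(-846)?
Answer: I*√42863 ≈ 207.03*I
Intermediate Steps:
M(l) = -5812 (M(l) = 4*(-1453) = -5812)
s = -37051 (s = 1019 + (5*(4 + 5))*(-846) = 1019 + (5*9)*(-846) = 1019 + 45*(-846) = 1019 - 38070 = -37051)
√(s + M(-1839)) = √(-37051 - 5812) = √(-42863) = I*√42863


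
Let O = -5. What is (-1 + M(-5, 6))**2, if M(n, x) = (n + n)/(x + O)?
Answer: 121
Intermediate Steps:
M(n, x) = 2*n/(-5 + x) (M(n, x) = (n + n)/(x - 5) = (2*n)/(-5 + x) = 2*n/(-5 + x))
(-1 + M(-5, 6))**2 = (-1 + 2*(-5)/(-5 + 6))**2 = (-1 + 2*(-5)/1)**2 = (-1 + 2*(-5)*1)**2 = (-1 - 10)**2 = (-11)**2 = 121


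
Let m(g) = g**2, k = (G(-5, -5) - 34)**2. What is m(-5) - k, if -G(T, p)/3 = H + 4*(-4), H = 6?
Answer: 9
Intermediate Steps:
G(T, p) = 30 (G(T, p) = -3*(6 + 4*(-4)) = -3*(6 - 16) = -3*(-10) = 30)
k = 16 (k = (30 - 34)**2 = (-4)**2 = 16)
m(-5) - k = (-5)**2 - 1*16 = 25 - 16 = 9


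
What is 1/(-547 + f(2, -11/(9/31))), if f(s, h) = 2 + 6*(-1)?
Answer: -1/551 ≈ -0.0018149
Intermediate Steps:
f(s, h) = -4 (f(s, h) = 2 - 6 = -4)
1/(-547 + f(2, -11/(9/31))) = 1/(-547 - 4) = 1/(-551) = -1/551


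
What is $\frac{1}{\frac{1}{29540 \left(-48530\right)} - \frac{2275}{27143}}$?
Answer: $- \frac{38911558796600}{3261385882143} \approx -11.931$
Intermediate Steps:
$\frac{1}{\frac{1}{29540 \left(-48530\right)} - \frac{2275}{27143}} = \frac{1}{\frac{1}{29540} \left(- \frac{1}{48530}\right) - \frac{2275}{27143}} = \frac{1}{- \frac{1}{1433576200} - \frac{2275}{27143}} = \frac{1}{- \frac{3261385882143}{38911558796600}} = - \frac{38911558796600}{3261385882143}$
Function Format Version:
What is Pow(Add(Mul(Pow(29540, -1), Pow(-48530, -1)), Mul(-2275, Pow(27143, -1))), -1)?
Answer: Rational(-38911558796600, 3261385882143) ≈ -11.931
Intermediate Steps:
Pow(Add(Mul(Pow(29540, -1), Pow(-48530, -1)), Mul(-2275, Pow(27143, -1))), -1) = Pow(Add(Mul(Rational(1, 29540), Rational(-1, 48530)), Mul(-2275, Rational(1, 27143))), -1) = Pow(Add(Rational(-1, 1433576200), Rational(-2275, 27143)), -1) = Pow(Rational(-3261385882143, 38911558796600), -1) = Rational(-38911558796600, 3261385882143)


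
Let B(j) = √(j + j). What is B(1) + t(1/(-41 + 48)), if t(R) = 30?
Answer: 30 + √2 ≈ 31.414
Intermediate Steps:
B(j) = √2*√j (B(j) = √(2*j) = √2*√j)
B(1) + t(1/(-41 + 48)) = √2*√1 + 30 = √2*1 + 30 = √2 + 30 = 30 + √2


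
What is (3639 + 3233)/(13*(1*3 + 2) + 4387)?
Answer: 1718/1113 ≈ 1.5436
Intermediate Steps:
(3639 + 3233)/(13*(1*3 + 2) + 4387) = 6872/(13*(3 + 2) + 4387) = 6872/(13*5 + 4387) = 6872/(65 + 4387) = 6872/4452 = 6872*(1/4452) = 1718/1113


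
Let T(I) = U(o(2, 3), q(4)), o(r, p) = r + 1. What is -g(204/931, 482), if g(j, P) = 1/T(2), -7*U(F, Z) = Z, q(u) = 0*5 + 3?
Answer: 7/3 ≈ 2.3333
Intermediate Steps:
o(r, p) = 1 + r
q(u) = 3 (q(u) = 0 + 3 = 3)
U(F, Z) = -Z/7
T(I) = -3/7 (T(I) = -⅐*3 = -3/7)
g(j, P) = -7/3 (g(j, P) = 1/(-3/7) = -7/3)
-g(204/931, 482) = -1*(-7/3) = 7/3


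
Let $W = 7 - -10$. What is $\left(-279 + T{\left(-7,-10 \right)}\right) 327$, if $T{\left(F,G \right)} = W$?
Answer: $-85674$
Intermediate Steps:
$W = 17$ ($W = 7 + 10 = 17$)
$T{\left(F,G \right)} = 17$
$\left(-279 + T{\left(-7,-10 \right)}\right) 327 = \left(-279 + 17\right) 327 = \left(-262\right) 327 = -85674$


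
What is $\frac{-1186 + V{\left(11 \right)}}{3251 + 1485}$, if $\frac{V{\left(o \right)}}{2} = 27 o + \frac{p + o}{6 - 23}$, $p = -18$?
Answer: $- \frac{5025}{40256} \approx -0.12483$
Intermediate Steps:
$V{\left(o \right)} = \frac{36}{17} + \frac{916 o}{17}$ ($V{\left(o \right)} = 2 \left(27 o + \frac{-18 + o}{6 - 23}\right) = 2 \left(27 o + \frac{-18 + o}{-17}\right) = 2 \left(27 o + \left(-18 + o\right) \left(- \frac{1}{17}\right)\right) = 2 \left(27 o - \left(- \frac{18}{17} + \frac{o}{17}\right)\right) = 2 \left(\frac{18}{17} + \frac{458 o}{17}\right) = \frac{36}{17} + \frac{916 o}{17}$)
$\frac{-1186 + V{\left(11 \right)}}{3251 + 1485} = \frac{-1186 + \left(\frac{36}{17} + \frac{916}{17} \cdot 11\right)}{3251 + 1485} = \frac{-1186 + \left(\frac{36}{17} + \frac{10076}{17}\right)}{4736} = \left(-1186 + \frac{10112}{17}\right) \frac{1}{4736} = \left(- \frac{10050}{17}\right) \frac{1}{4736} = - \frac{5025}{40256}$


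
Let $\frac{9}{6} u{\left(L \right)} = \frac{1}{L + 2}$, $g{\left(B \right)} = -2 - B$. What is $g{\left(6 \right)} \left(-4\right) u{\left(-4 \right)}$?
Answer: $- \frac{32}{3} \approx -10.667$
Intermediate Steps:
$u{\left(L \right)} = \frac{2}{3 \left(2 + L\right)}$ ($u{\left(L \right)} = \frac{2}{3 \left(L + 2\right)} = \frac{2}{3 \left(2 + L\right)}$)
$g{\left(6 \right)} \left(-4\right) u{\left(-4 \right)} = \left(-2 - 6\right) \left(-4\right) \frac{2}{3 \left(2 - 4\right)} = \left(-2 - 6\right) \left(-4\right) \frac{2}{3 \left(-2\right)} = \left(-8\right) \left(-4\right) \frac{2}{3} \left(- \frac{1}{2}\right) = 32 \left(- \frac{1}{3}\right) = - \frac{32}{3}$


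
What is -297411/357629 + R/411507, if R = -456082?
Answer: -285494857955/147166836903 ≈ -1.9399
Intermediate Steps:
-297411/357629 + R/411507 = -297411/357629 - 456082/411507 = -285494857955/147166836903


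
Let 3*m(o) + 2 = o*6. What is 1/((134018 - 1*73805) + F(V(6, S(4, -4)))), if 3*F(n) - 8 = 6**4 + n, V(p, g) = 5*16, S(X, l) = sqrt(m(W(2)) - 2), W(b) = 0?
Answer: 3/182023 ≈ 1.6481e-5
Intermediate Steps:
m(o) = -2/3 + 2*o (m(o) = -2/3 + (o*6)/3 = -2/3 + (6*o)/3 = -2/3 + 2*o)
S(X, l) = 2*I*sqrt(6)/3 (S(X, l) = sqrt((-2/3 + 2*0) - 2) = sqrt((-2/3 + 0) - 2) = sqrt(-2/3 - 2) = sqrt(-8/3) = 2*I*sqrt(6)/3)
V(p, g) = 80
F(n) = 1304/3 + n/3 (F(n) = 8/3 + (6**4 + n)/3 = 8/3 + (1296 + n)/3 = 8/3 + (432 + n/3) = 1304/3 + n/3)
1/((134018 - 1*73805) + F(V(6, S(4, -4)))) = 1/((134018 - 1*73805) + (1304/3 + (1/3)*80)) = 1/((134018 - 73805) + (1304/3 + 80/3)) = 1/(60213 + 1384/3) = 1/(182023/3) = 3/182023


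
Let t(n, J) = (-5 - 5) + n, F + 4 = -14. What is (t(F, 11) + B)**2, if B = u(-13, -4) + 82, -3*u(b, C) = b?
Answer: 30625/9 ≈ 3402.8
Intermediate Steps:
F = -18 (F = -4 - 14 = -18)
u(b, C) = -b/3
t(n, J) = -10 + n
B = 259/3 (B = -1/3*(-13) + 82 = 13/3 + 82 = 259/3 ≈ 86.333)
(t(F, 11) + B)**2 = ((-10 - 18) + 259/3)**2 = (-28 + 259/3)**2 = (175/3)**2 = 30625/9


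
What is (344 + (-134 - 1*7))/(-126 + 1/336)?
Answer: -68208/42335 ≈ -1.6111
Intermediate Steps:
(344 + (-134 - 1*7))/(-126 + 1/336) = (344 + (-134 - 7))/(-126 + 1/336) = (344 - 141)/(-42335/336) = 203*(-336/42335) = -68208/42335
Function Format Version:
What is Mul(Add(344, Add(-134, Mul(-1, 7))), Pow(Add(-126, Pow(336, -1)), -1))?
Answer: Rational(-68208, 42335) ≈ -1.6111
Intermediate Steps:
Mul(Add(344, Add(-134, Mul(-1, 7))), Pow(Add(-126, Pow(336, -1)), -1)) = Mul(Add(344, Add(-134, -7)), Pow(Add(-126, Rational(1, 336)), -1)) = Mul(Add(344, -141), Pow(Rational(-42335, 336), -1)) = Mul(203, Rational(-336, 42335)) = Rational(-68208, 42335)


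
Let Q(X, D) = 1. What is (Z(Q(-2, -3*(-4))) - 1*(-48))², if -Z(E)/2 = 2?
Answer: 1936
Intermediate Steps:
Z(E) = -4 (Z(E) = -2*2 = -4)
(Z(Q(-2, -3*(-4))) - 1*(-48))² = (-4 - 1*(-48))² = (-4 + 48)² = 44² = 1936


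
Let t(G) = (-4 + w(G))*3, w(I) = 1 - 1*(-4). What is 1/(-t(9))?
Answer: -1/3 ≈ -0.33333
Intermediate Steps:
w(I) = 5 (w(I) = 1 + 4 = 5)
t(G) = 3 (t(G) = (-4 + 5)*3 = 1*3 = 3)
1/(-t(9)) = 1/(-1*3) = 1/(-3) = -1/3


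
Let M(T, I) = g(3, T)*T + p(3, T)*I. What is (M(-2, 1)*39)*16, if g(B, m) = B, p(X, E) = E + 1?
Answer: -4368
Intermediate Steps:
p(X, E) = 1 + E
M(T, I) = 3*T + I*(1 + T) (M(T, I) = 3*T + (1 + T)*I = 3*T + I*(1 + T))
(M(-2, 1)*39)*16 = ((3*(-2) + 1*(1 - 2))*39)*16 = ((-6 + 1*(-1))*39)*16 = ((-6 - 1)*39)*16 = -7*39*16 = -273*16 = -4368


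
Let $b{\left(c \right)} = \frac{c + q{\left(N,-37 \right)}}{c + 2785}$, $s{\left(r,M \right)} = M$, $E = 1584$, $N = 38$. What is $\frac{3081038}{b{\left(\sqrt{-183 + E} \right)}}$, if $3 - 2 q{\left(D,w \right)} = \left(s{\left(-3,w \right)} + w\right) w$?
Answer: $- \frac{4268513179732}{679511} - \frac{4652367380 \sqrt{1401}}{679511} \approx -6.538 \cdot 10^{6}$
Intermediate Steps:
$q{\left(D,w \right)} = \frac{3}{2} - w^{2}$ ($q{\left(D,w \right)} = \frac{3}{2} - \frac{\left(w + w\right) w}{2} = \frac{3}{2} - \frac{2 w w}{2} = \frac{3}{2} - \frac{2 w^{2}}{2} = \frac{3}{2} - w^{2}$)
$b{\left(c \right)} = \frac{- \frac{2735}{2} + c}{2785 + c}$ ($b{\left(c \right)} = \frac{c + \left(\frac{3}{2} - \left(-37\right)^{2}\right)}{c + 2785} = \frac{c + \left(\frac{3}{2} - 1369\right)}{2785 + c} = \frac{c - \frac{2735}{2}}{2785 + c} = \frac{- \frac{2735}{2} + c}{2785 + c}$)
$\frac{3081038}{b{\left(\sqrt{-183 + E} \right)}} = \frac{3081038}{\frac{1}{2785 + \sqrt{-183 + 1584}} \left(- \frac{2735}{2} + \sqrt{-183 + 1584}\right)} = \frac{3081038}{\frac{1}{2785 + \sqrt{1401}} \left(- \frac{2735}{2} + \sqrt{1401}\right)} = 3081038 \frac{2785 + \sqrt{1401}}{- \frac{2735}{2} + \sqrt{1401}} = \frac{3081038 \left(2785 + \sqrt{1401}\right)}{- \frac{2735}{2} + \sqrt{1401}}$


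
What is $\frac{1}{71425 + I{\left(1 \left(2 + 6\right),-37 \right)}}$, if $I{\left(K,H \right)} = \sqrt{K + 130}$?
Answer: $\frac{71425}{5101530487} - \frac{\sqrt{138}}{5101530487} \approx 1.3998 \cdot 10^{-5}$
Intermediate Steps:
$I{\left(K,H \right)} = \sqrt{130 + K}$
$\frac{1}{71425 + I{\left(1 \left(2 + 6\right),-37 \right)}} = \frac{1}{71425 + \sqrt{130 + 1 \left(2 + 6\right)}} = \frac{1}{71425 + \sqrt{130 + 1 \cdot 8}} = \frac{1}{71425 + \sqrt{130 + 8}} = \frac{1}{71425 + \sqrt{138}}$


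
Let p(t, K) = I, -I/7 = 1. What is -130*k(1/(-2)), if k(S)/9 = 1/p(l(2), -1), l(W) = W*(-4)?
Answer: 1170/7 ≈ 167.14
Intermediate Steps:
l(W) = -4*W
I = -7 (I = -7*1 = -7)
p(t, K) = -7
k(S) = -9/7 (k(S) = 9/(-7) = 9*(-⅐) = -9/7)
-130*k(1/(-2)) = -130*(-9/7) = 1170/7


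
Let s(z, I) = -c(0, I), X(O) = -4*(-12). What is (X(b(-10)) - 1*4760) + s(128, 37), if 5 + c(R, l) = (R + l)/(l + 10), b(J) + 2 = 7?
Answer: -221266/47 ≈ -4707.8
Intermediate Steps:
b(J) = 5 (b(J) = -2 + 7 = 5)
X(O) = 48
c(R, l) = -5 + (R + l)/(10 + l) (c(R, l) = -5 + (R + l)/(l + 10) = -5 + (R + l)/(10 + l))
s(z, I) = -(-50 - 4*I)/(10 + I) (s(z, I) = -(-50 + 0 - 4*I)/(10 + I) = -(-50 - 4*I)/(10 + I))
(X(b(-10)) - 1*4760) + s(128, 37) = (48 - 1*4760) + 2*(25 + 2*37)/(10 + 37) = (48 - 4760) + 2*(25 + 74)/47 = -4712 + 2*(1/47)*99 = -4712 + 198/47 = -221266/47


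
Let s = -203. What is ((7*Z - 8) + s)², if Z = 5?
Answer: 30976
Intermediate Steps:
((7*Z - 8) + s)² = ((7*5 - 8) - 203)² = ((35 - 8) - 203)² = (27 - 203)² = (-176)² = 30976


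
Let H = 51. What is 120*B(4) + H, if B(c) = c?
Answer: 531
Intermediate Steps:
120*B(4) + H = 120*4 + 51 = 480 + 51 = 531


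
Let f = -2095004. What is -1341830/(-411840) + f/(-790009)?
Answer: 17480583853/2957793696 ≈ 5.9100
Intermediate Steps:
-1341830/(-411840) + f/(-790009) = -1341830/(-411840) - 2095004/(-790009) = -1341830*(-1/411840) - 2095004*(-1/790009) = 134183/41184 + 2095004/790009 = 17480583853/2957793696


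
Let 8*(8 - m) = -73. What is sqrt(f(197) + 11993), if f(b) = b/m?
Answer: sqrt(225312529)/137 ≈ 109.57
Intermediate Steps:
m = 137/8 (m = 8 - 1/8*(-73) = 8 + 73/8 = 137/8 ≈ 17.125)
f(b) = 8*b/137 (f(b) = b/(137/8) = b*(8/137) = 8*b/137)
sqrt(f(197) + 11993) = sqrt((8/137)*197 + 11993) = sqrt(1576/137 + 11993) = sqrt(1644617/137) = sqrt(225312529)/137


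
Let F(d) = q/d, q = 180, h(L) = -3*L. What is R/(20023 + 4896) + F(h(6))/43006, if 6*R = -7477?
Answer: -161525501/3214999542 ≈ -0.050241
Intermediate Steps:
R = -7477/6 (R = (⅙)*(-7477) = -7477/6 ≈ -1246.2)
F(d) = 180/d
R/(20023 + 4896) + F(h(6))/43006 = -7477/(6*(20023 + 4896)) + (180/((-3*6)))/43006 = -7477/6/24919 + (180/(-18))*(1/43006) = -7477/6*1/24919 + (180*(-1/18))*(1/43006) = -7477/149514 - 10*1/43006 = -7477/149514 - 5/21503 = -161525501/3214999542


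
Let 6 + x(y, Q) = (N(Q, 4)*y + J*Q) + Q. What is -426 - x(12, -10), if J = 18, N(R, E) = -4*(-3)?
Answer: -374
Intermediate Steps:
N(R, E) = 12
x(y, Q) = -6 + 12*y + 19*Q (x(y, Q) = -6 + ((12*y + 18*Q) + Q) = -6 + (12*y + 19*Q) = -6 + 12*y + 19*Q)
-426 - x(12, -10) = -426 - (-6 + 12*12 + 19*(-10)) = -426 - (-6 + 144 - 190) = -426 - 1*(-52) = -426 + 52 = -374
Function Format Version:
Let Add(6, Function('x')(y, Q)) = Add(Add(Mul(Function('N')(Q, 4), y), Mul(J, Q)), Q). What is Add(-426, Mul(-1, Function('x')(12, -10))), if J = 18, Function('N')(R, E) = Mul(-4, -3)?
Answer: -374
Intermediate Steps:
Function('N')(R, E) = 12
Function('x')(y, Q) = Add(-6, Mul(12, y), Mul(19, Q)) (Function('x')(y, Q) = Add(-6, Add(Add(Mul(12, y), Mul(18, Q)), Q)) = Add(-6, Add(Mul(12, y), Mul(19, Q))) = Add(-6, Mul(12, y), Mul(19, Q)))
Add(-426, Mul(-1, Function('x')(12, -10))) = Add(-426, Mul(-1, Add(-6, Mul(12, 12), Mul(19, -10)))) = Add(-426, Mul(-1, Add(-6, 144, -190))) = Add(-426, Mul(-1, -52)) = Add(-426, 52) = -374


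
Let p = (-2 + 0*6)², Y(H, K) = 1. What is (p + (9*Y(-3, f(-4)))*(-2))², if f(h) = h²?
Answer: 196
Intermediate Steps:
p = 4 (p = (-2 + 0)² = (-2)² = 4)
(p + (9*Y(-3, f(-4)))*(-2))² = (4 + (9*1)*(-2))² = (4 + 9*(-2))² = (4 - 18)² = (-14)² = 196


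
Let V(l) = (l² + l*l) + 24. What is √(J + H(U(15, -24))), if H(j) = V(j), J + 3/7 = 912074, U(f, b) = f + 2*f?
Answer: √44891231/7 ≈ 957.16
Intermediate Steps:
U(f, b) = 3*f
J = 6384515/7 (J = -3/7 + 912074 = 6384515/7 ≈ 9.1207e+5)
V(l) = 24 + 2*l² (V(l) = (l² + l²) + 24 = 2*l² + 24 = 24 + 2*l²)
H(j) = 24 + 2*j²
√(J + H(U(15, -24))) = √(6384515/7 + (24 + 2*(3*15)²)) = √(6384515/7 + (24 + 2*45²)) = √(6384515/7 + (24 + 2*2025)) = √(6384515/7 + (24 + 4050)) = √(6384515/7 + 4074) = √(6413033/7) = √44891231/7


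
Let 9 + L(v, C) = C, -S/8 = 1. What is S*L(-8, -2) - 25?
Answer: 63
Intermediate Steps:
S = -8 (S = -8*1 = -8)
L(v, C) = -9 + C
S*L(-8, -2) - 25 = -8*(-9 - 2) - 25 = -8*(-11) - 25 = 88 - 25 = 63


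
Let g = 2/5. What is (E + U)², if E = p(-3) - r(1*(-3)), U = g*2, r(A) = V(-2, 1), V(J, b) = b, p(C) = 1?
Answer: 16/25 ≈ 0.64000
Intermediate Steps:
g = ⅖ (g = 2*(⅕) = ⅖ ≈ 0.40000)
r(A) = 1
U = ⅘ (U = (⅖)*2 = ⅘ ≈ 0.80000)
E = 0 (E = 1 - 1*1 = 1 - 1 = 0)
(E + U)² = (0 + ⅘)² = (⅘)² = 16/25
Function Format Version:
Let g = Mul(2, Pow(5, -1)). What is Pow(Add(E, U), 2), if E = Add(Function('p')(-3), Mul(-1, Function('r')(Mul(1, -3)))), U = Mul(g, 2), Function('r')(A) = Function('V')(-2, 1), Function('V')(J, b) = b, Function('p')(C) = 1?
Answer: Rational(16, 25) ≈ 0.64000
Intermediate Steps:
g = Rational(2, 5) (g = Mul(2, Rational(1, 5)) = Rational(2, 5) ≈ 0.40000)
Function('r')(A) = 1
U = Rational(4, 5) (U = Mul(Rational(2, 5), 2) = Rational(4, 5) ≈ 0.80000)
E = 0 (E = Add(1, Mul(-1, 1)) = Add(1, -1) = 0)
Pow(Add(E, U), 2) = Pow(Add(0, Rational(4, 5)), 2) = Pow(Rational(4, 5), 2) = Rational(16, 25)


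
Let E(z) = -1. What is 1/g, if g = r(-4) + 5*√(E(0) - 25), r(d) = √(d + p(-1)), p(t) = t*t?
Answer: -I/(√3 + 5*√26) ≈ -0.036728*I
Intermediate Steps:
p(t) = t²
r(d) = √(1 + d) (r(d) = √(d + (-1)²) = √(d + 1) = √(1 + d))
g = I*√3 + 5*I*√26 (g = √(1 - 4) + 5*√(-1 - 25) = √(-3) + 5*√(-26) = I*√3 + 5*(I*√26) = I*√3 + 5*I*√26 ≈ 27.227*I)
1/g = 1/(I*(√3 + 5*√26)) = -I/(√3 + 5*√26)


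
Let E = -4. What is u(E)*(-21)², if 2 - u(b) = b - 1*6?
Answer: 5292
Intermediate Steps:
u(b) = 8 - b (u(b) = 2 - (b - 1*6) = 2 - (b - 6) = 2 - (-6 + b) = 2 + (6 - b) = 8 - b)
u(E)*(-21)² = (8 - 1*(-4))*(-21)² = (8 + 4)*441 = 12*441 = 5292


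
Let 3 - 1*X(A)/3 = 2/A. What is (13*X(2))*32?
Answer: 2496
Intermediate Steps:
X(A) = 9 - 6/A
(13*X(2))*32 = (13*(9 - 6/2))*32 = (13*(9 - 6*1/2))*32 = (13*(9 - 3))*32 = (13*6)*32 = 78*32 = 2496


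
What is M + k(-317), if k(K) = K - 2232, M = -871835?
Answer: -874384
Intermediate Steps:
k(K) = -2232 + K
M + k(-317) = -871835 + (-2232 - 317) = -871835 - 2549 = -874384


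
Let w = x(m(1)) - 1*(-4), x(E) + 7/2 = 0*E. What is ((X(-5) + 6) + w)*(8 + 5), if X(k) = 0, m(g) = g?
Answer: 169/2 ≈ 84.500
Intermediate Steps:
x(E) = -7/2 (x(E) = -7/2 + 0*E = -7/2 + 0 = -7/2)
w = ½ (w = -7/2 - 1*(-4) = -7/2 + 4 = ½ ≈ 0.50000)
((X(-5) + 6) + w)*(8 + 5) = ((0 + 6) + ½)*(8 + 5) = (6 + ½)*13 = (13/2)*13 = 169/2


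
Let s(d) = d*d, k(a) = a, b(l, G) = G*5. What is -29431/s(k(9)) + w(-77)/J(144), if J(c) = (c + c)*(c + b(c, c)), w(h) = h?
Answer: -90412109/248832 ≈ -363.35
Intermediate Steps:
b(l, G) = 5*G
J(c) = 12*c² (J(c) = (c + c)*(c + 5*c) = (2*c)*(6*c) = 12*c²)
s(d) = d²
-29431/s(k(9)) + w(-77)/J(144) = -29431/(9²) - 77/(12*144²) = -29431/81 - 77/(12*20736) = -29431*1/81 - 77/248832 = -29431/81 - 77*1/248832 = -29431/81 - 77/248832 = -90412109/248832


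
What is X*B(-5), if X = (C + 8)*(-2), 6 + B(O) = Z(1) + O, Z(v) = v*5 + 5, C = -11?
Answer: -6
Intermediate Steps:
Z(v) = 5 + 5*v (Z(v) = 5*v + 5 = 5 + 5*v)
B(O) = 4 + O (B(O) = -6 + ((5 + 5*1) + O) = -6 + ((5 + 5) + O) = -6 + (10 + O) = 4 + O)
X = 6 (X = (-11 + 8)*(-2) = -3*(-2) = 6)
X*B(-5) = 6*(4 - 5) = 6*(-1) = -6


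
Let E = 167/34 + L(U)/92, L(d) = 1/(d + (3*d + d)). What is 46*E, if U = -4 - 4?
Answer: 307263/1360 ≈ 225.93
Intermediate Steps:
U = -8
L(d) = 1/(5*d) (L(d) = 1/(d + 4*d) = 1/(5*d))
E = 307263/62560 (E = 167/34 + ((⅕)/(-8))/92 = 167*(1/34) + ((⅕)*(-⅛))*(1/92) = 167/34 - 1/40*1/92 = 167/34 - 1/3680 = 307263/62560 ≈ 4.9115)
46*E = 46*(307263/62560) = 307263/1360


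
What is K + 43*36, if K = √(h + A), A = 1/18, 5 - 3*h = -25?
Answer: 1548 + √362/6 ≈ 1551.2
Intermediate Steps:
h = 10 (h = 5/3 - ⅓*(-25) = 5/3 + 25/3 = 10)
A = 1/18 ≈ 0.055556
K = √362/6 (K = √(10 + 1/18) = √(181/18) = √362/6 ≈ 3.1711)
K + 43*36 = √362/6 + 43*36 = √362/6 + 1548 = 1548 + √362/6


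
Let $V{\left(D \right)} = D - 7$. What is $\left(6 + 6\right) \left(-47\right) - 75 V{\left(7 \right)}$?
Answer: $-564$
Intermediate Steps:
$V{\left(D \right)} = -7 + D$ ($V{\left(D \right)} = D - 7 = -7 + D$)
$\left(6 + 6\right) \left(-47\right) - 75 V{\left(7 \right)} = \left(6 + 6\right) \left(-47\right) - 75 \left(-7 + 7\right) = 12 \left(-47\right) - 0 = -564 + 0 = -564$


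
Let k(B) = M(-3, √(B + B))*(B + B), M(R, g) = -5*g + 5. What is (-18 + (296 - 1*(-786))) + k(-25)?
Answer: 814 + 1250*I*√2 ≈ 814.0 + 1767.8*I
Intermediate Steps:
M(R, g) = 5 - 5*g
k(B) = 2*B*(5 - 5*√2*√B) (k(B) = (5 - 5*√(B + B))*(B + B) = (5 - 5*√2*√B)*(2*B) = 2*B*(5 - 5*√2*√B))
(-18 + (296 - 1*(-786))) + k(-25) = (-18 + (296 - 1*(-786))) + (10*(-25) - 10*√2*(-25)^(3/2)) = (-18 + (296 + 786)) + (-250 - 10*√2*(-125*I)) = (-18 + 1082) + (-250 + 1250*I*√2) = 1064 + (-250 + 1250*I*√2) = 814 + 1250*I*√2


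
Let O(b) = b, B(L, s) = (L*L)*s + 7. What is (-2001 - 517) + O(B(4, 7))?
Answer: -2399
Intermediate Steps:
B(L, s) = 7 + s*L**2 (B(L, s) = L**2*s + 7 = s*L**2 + 7 = 7 + s*L**2)
(-2001 - 517) + O(B(4, 7)) = (-2001 - 517) + (7 + 7*4**2) = -2518 + (7 + 7*16) = -2518 + (7 + 112) = -2518 + 119 = -2399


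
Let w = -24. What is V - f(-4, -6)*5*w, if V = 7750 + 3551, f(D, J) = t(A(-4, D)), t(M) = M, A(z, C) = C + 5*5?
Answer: 13821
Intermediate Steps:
A(z, C) = 25 + C (A(z, C) = C + 25 = 25 + C)
f(D, J) = 25 + D
V = 11301
V - f(-4, -6)*5*w = 11301 - (25 - 4)*5*(-24) = 11301 - 21*5*(-24) = 11301 - 105*(-24) = 11301 - 1*(-2520) = 11301 + 2520 = 13821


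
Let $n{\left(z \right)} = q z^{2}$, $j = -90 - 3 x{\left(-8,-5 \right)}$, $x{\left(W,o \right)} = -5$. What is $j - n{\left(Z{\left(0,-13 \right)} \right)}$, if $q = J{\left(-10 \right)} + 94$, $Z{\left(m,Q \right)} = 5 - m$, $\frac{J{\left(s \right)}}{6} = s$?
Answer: $-925$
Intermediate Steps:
$J{\left(s \right)} = 6 s$
$q = 34$ ($q = 6 \left(-10\right) + 94 = -60 + 94 = 34$)
$j = -75$ ($j = -90 - -15 = -90 + 15 = -75$)
$n{\left(z \right)} = 34 z^{2}$
$j - n{\left(Z{\left(0,-13 \right)} \right)} = -75 - 34 \left(5 - 0\right)^{2} = -75 - 34 \left(5 + 0\right)^{2} = -75 - 34 \cdot 5^{2} = -75 - 34 \cdot 25 = -75 - 850 = -925$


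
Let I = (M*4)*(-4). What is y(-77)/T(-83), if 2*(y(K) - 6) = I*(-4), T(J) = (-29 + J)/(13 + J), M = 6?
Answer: 495/4 ≈ 123.75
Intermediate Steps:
T(J) = (-29 + J)/(13 + J)
I = -96 (I = (6*4)*(-4) = 24*(-4) = -96)
y(K) = 198 (y(K) = 6 + (-96*(-4))/2 = 6 + (½)*384 = 6 + 192 = 198)
y(-77)/T(-83) = 198/(((-29 - 83)/(13 - 83))) = 198/((-112/(-70))) = 198/((-1/70*(-112))) = 198/(8/5) = 198*(5/8) = 495/4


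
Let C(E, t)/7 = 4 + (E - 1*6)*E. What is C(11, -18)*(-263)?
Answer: -108619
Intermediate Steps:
C(E, t) = 28 + 7*E*(-6 + E) (C(E, t) = 7*(4 + (E - 1*6)*E) = 7*(4 + (E - 6)*E) = 7*(4 + (-6 + E)*E) = 7*(4 + E*(-6 + E)) = 28 + 7*E*(-6 + E))
C(11, -18)*(-263) = (28 - 42*11 + 7*11**2)*(-263) = (28 - 462 + 7*121)*(-263) = (28 - 462 + 847)*(-263) = 413*(-263) = -108619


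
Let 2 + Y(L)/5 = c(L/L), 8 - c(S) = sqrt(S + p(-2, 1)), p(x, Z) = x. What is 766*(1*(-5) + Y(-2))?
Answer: 19150 - 3830*I ≈ 19150.0 - 3830.0*I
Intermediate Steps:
c(S) = 8 - sqrt(-2 + S) (c(S) = 8 - sqrt(S - 2) = 8 - sqrt(-2 + S))
Y(L) = 30 - 5*I (Y(L) = -10 + 5*(8 - sqrt(-2 + L/L)) = -10 + 5*(8 - sqrt(-2 + 1)) = -10 + 5*(8 - sqrt(-1)) = -10 + 5*(8 - I) = -10 + (40 - 5*I) = 30 - 5*I)
766*(1*(-5) + Y(-2)) = 766*(1*(-5) + (30 - 5*I)) = 766*(-5 + (30 - 5*I)) = 766*(25 - 5*I) = 19150 - 3830*I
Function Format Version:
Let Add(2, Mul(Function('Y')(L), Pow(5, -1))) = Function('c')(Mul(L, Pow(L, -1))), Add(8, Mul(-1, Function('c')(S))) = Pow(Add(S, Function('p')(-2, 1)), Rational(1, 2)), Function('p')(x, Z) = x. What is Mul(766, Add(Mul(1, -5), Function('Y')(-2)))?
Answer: Add(19150, Mul(-3830, I)) ≈ Add(19150., Mul(-3830.0, I))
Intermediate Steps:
Function('c')(S) = Add(8, Mul(-1, Pow(Add(-2, S), Rational(1, 2)))) (Function('c')(S) = Add(8, Mul(-1, Pow(Add(S, -2), Rational(1, 2)))) = Add(8, Mul(-1, Pow(Add(-2, S), Rational(1, 2)))))
Function('Y')(L) = Add(30, Mul(-5, I)) (Function('Y')(L) = Add(-10, Mul(5, Add(8, Mul(-1, Pow(Add(-2, Mul(L, Pow(L, -1))), Rational(1, 2)))))) = Add(-10, Mul(5, Add(8, Mul(-1, Pow(Add(-2, 1), Rational(1, 2)))))) = Add(-10, Mul(5, Add(8, Mul(-1, Pow(-1, Rational(1, 2)))))) = Add(-10, Mul(5, Add(8, Mul(-1, I)))) = Add(-10, Add(40, Mul(-5, I))) = Add(30, Mul(-5, I)))
Mul(766, Add(Mul(1, -5), Function('Y')(-2))) = Mul(766, Add(Mul(1, -5), Add(30, Mul(-5, I)))) = Mul(766, Add(-5, Add(30, Mul(-5, I)))) = Mul(766, Add(25, Mul(-5, I))) = Add(19150, Mul(-3830, I))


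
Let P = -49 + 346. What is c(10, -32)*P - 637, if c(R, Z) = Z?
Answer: -10141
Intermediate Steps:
P = 297
c(10, -32)*P - 637 = -32*297 - 637 = -9504 - 637 = -10141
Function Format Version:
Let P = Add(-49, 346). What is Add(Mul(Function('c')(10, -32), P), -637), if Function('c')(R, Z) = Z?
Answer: -10141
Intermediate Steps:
P = 297
Add(Mul(Function('c')(10, -32), P), -637) = Add(Mul(-32, 297), -637) = Add(-9504, -637) = -10141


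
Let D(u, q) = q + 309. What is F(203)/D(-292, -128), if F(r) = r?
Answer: 203/181 ≈ 1.1215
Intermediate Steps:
D(u, q) = 309 + q
F(203)/D(-292, -128) = 203/(309 - 128) = 203/181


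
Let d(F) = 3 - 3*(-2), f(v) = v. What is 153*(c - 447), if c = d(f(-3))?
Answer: -67014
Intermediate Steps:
d(F) = 9 (d(F) = 3 + 6 = 9)
c = 9
153*(c - 447) = 153*(9 - 447) = 153*(-438) = -67014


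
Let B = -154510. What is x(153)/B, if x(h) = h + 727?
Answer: -88/15451 ≈ -0.0056954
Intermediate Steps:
x(h) = 727 + h
x(153)/B = (727 + 153)/(-154510) = 880*(-1/154510) = -88/15451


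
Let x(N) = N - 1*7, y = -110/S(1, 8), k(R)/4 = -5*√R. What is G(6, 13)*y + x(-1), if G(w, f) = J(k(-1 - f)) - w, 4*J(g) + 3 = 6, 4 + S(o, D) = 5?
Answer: 1139/2 ≈ 569.50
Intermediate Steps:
k(R) = -20*√R (k(R) = 4*(-5*√R) = -20*√R)
S(o, D) = 1 (S(o, D) = -4 + 5 = 1)
J(g) = ¾ (J(g) = -¾ + (¼)*6 = -¾ + 3/2 = ¾)
y = -110 (y = -110/1 = -110*1 = -110)
G(w, f) = ¾ - w
x(N) = -7 + N (x(N) = N - 7 = -7 + N)
G(6, 13)*y + x(-1) = (¾ - 1*6)*(-110) + (-7 - 1) = (¾ - 6)*(-110) - 8 = -21/4*(-110) - 8 = 1155/2 - 8 = 1139/2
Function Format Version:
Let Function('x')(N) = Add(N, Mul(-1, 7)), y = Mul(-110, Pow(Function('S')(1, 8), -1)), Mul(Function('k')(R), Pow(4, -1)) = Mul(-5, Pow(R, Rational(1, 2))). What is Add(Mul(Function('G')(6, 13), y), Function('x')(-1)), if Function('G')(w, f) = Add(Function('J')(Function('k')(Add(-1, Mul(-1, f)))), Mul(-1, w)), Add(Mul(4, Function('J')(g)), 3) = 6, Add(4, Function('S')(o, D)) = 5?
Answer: Rational(1139, 2) ≈ 569.50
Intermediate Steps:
Function('k')(R) = Mul(-20, Pow(R, Rational(1, 2))) (Function('k')(R) = Mul(4, Mul(-5, Pow(R, Rational(1, 2)))) = Mul(-20, Pow(R, Rational(1, 2))))
Function('S')(o, D) = 1 (Function('S')(o, D) = Add(-4, 5) = 1)
Function('J')(g) = Rational(3, 4) (Function('J')(g) = Add(Rational(-3, 4), Mul(Rational(1, 4), 6)) = Add(Rational(-3, 4), Rational(3, 2)) = Rational(3, 4))
y = -110 (y = Mul(-110, Pow(1, -1)) = Mul(-110, 1) = -110)
Function('G')(w, f) = Add(Rational(3, 4), Mul(-1, w))
Function('x')(N) = Add(-7, N) (Function('x')(N) = Add(N, -7) = Add(-7, N))
Add(Mul(Function('G')(6, 13), y), Function('x')(-1)) = Add(Mul(Add(Rational(3, 4), Mul(-1, 6)), -110), Add(-7, -1)) = Add(Mul(Add(Rational(3, 4), -6), -110), -8) = Add(Mul(Rational(-21, 4), -110), -8) = Add(Rational(1155, 2), -8) = Rational(1139, 2)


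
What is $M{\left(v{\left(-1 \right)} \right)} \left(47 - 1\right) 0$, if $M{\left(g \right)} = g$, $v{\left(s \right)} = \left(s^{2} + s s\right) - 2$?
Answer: $0$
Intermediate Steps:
$v{\left(s \right)} = -2 + 2 s^{2}$ ($v{\left(s \right)} = \left(s^{2} + s^{2}\right) - 2 = 2 s^{2} - 2 = -2 + 2 s^{2}$)
$M{\left(v{\left(-1 \right)} \right)} \left(47 - 1\right) 0 = \left(-2 + 2 \left(-1\right)^{2}\right) \left(47 - 1\right) 0 = \left(-2 + 2 \cdot 1\right) \left(47 - 1\right) 0 = \left(-2 + 2\right) 46 \cdot 0 = 0 \cdot 46 \cdot 0 = 0 \cdot 0 = 0$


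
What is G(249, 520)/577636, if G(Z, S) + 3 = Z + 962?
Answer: 302/144409 ≈ 0.0020913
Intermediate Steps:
G(Z, S) = 959 + Z (G(Z, S) = -3 + (Z + 962) = -3 + (962 + Z) = 959 + Z)
G(249, 520)/577636 = (959 + 249)/577636 = 1208*(1/577636) = 302/144409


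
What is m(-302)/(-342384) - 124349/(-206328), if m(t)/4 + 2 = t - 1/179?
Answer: 159705319541/263441034696 ≈ 0.60623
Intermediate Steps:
m(t) = -1436/179 + 4*t (m(t) = -8 + 4*(t - 1/179) = -8 + 4*(-1/179 + t) = -8 + (-4/179 + 4*t) = -1436/179 + 4*t)
m(-302)/(-342384) - 124349/(-206328) = (-1436/179 + 4*(-302))/(-342384) - 124349/(-206328) = (-1436/179 - 1208)*(-1/342384) - 124349*(-1/206328) = -217668/179*(-1/342384) + 124349/206328 = 18139/5107228 + 124349/206328 = 159705319541/263441034696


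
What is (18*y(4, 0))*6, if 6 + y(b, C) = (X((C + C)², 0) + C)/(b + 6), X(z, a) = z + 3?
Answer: -3078/5 ≈ -615.60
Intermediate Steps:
X(z, a) = 3 + z
y(b, C) = -6 + (3 + C + 4*C²)/(6 + b) (y(b, C) = -6 + ((3 + (C + C)²) + C)/(b + 6) = -6 + ((3 + (2*C)²) + C)/(6 + b) = -6 + ((3 + 4*C²) + C)/(6 + b) = -6 + (3 + C + 4*C²)/(6 + b))
(18*y(4, 0))*6 = (18*((-33 + 0 - 6*4 + 4*0²)/(6 + 4)))*6 = (18*((-33 + 0 - 24 + 4*0)/10))*6 = (18*((-33 + 0 - 24 + 0)/10))*6 = (18*((⅒)*(-57)))*6 = (18*(-57/10))*6 = -513/5*6 = -3078/5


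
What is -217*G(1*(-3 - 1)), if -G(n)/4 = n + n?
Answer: -6944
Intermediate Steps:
G(n) = -8*n (G(n) = -4*(n + n) = -8*n)
-217*G(1*(-3 - 1)) = -(-1736)*1*(-3 - 1) = -(-1736)*1*(-4) = -(-1736)*(-4) = -217*32 = -6944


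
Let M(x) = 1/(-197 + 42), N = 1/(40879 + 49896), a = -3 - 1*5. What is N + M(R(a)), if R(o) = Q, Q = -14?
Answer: -18124/2814025 ≈ -0.0064406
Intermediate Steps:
a = -8 (a = -3 - 5 = -8)
R(o) = -14
N = 1/90775 ≈ 1.1016e-5
M(x) = -1/155 (M(x) = 1/(-155) = -1/155)
N + M(R(a)) = 1/90775 - 1/155 = -18124/2814025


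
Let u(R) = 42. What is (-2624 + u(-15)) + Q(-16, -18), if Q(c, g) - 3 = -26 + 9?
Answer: -2596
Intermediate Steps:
Q(c, g) = -14 (Q(c, g) = 3 + (-26 + 9) = 3 - 17 = -14)
(-2624 + u(-15)) + Q(-16, -18) = (-2624 + 42) - 14 = -2582 - 14 = -2596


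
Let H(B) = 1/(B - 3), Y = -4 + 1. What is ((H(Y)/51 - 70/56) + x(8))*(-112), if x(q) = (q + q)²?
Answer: -4365340/153 ≈ -28532.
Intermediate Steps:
Y = -3
H(B) = 1/(-3 + B)
x(q) = 4*q² (x(q) = (2*q)² = 4*q²)
((H(Y)/51 - 70/56) + x(8))*(-112) = ((1/(-3 - 3*51) - 70/56) + 4*8²)*(-112) = (((1/51)/(-6) - 70*1/56) + 4*64)*(-112) = ((-⅙*1/51 - 5/4) + 256)*(-112) = ((-1/306 - 5/4) + 256)*(-112) = (-767/612 + 256)*(-112) = (155905/612)*(-112) = -4365340/153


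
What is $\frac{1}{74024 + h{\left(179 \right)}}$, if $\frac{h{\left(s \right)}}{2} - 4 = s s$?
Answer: $\frac{1}{138114} \approx 7.2404 \cdot 10^{-6}$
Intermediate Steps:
$h{\left(s \right)} = 8 + 2 s^{2}$ ($h{\left(s \right)} = 8 + 2 s s = 8 + 2 s^{2}$)
$\frac{1}{74024 + h{\left(179 \right)}} = \frac{1}{74024 + \left(8 + 2 \cdot 179^{2}\right)} = \frac{1}{74024 + \left(8 + 2 \cdot 32041\right)} = \frac{1}{74024 + \left(8 + 64082\right)} = \frac{1}{74024 + 64090} = \frac{1}{138114}$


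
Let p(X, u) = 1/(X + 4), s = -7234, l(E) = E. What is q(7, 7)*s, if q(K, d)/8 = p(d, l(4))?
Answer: -57872/11 ≈ -5261.1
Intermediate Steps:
p(X, u) = 1/(4 + X)
q(K, d) = 8/(4 + d)
q(7, 7)*s = (8/(4 + 7))*(-7234) = (8/11)*(-7234) = -57872/11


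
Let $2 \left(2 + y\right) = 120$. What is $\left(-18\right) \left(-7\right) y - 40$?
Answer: $7268$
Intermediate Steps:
$y = 58$ ($y = -2 + \frac{1}{2} \cdot 120 = -2 + 60 = 58$)
$\left(-18\right) \left(-7\right) y - 40 = \left(-18\right) \left(-7\right) 58 - 40 = 126 \cdot 58 - 40 = 7308 - 40 = 7268$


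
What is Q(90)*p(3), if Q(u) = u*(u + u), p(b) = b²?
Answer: 145800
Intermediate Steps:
Q(u) = 2*u² (Q(u) = u*(2*u) = 2*u²)
Q(90)*p(3) = (2*90²)*3² = (2*8100)*9 = 16200*9 = 145800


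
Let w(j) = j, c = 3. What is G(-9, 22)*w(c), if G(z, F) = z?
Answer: -27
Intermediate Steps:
G(-9, 22)*w(c) = -9*3 = -27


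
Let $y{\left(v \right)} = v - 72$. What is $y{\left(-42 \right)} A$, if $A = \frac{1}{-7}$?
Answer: $\frac{114}{7} \approx 16.286$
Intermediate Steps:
$y{\left(v \right)} = -72 + v$
$A = - \frac{1}{7} \approx -0.14286$
$y{\left(-42 \right)} A = \left(-72 - 42\right) \left(- \frac{1}{7}\right) = \left(-114\right) \left(- \frac{1}{7}\right) = \frac{114}{7}$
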